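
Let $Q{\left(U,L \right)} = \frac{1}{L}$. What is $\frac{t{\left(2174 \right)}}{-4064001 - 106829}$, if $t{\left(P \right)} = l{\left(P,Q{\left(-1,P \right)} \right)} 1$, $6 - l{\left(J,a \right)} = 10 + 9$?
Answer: $\frac{13}{4170830} \approx 3.1169 \cdot 10^{-6}$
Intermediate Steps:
$l{\left(J,a \right)} = -13$ ($l{\left(J,a \right)} = 6 - \left(10 + 9\right) = 6 - 19 = -13$)
$t{\left(P \right)} = -13$ ($t{\left(P \right)} = \left(-13\right) 1 = -13$)
$\frac{t{\left(2174 \right)}}{-4064001 - 106829} = - \frac{13}{-4064001 - 106829} = - \frac{13}{-4170830} = \left(-13\right) \left(- \frac{1}{4170830}\right) = \frac{13}{4170830}$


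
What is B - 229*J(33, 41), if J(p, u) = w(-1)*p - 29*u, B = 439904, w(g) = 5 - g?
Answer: 666843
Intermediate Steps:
J(p, u) = -29*u + 6*p (J(p, u) = (5 - 1*(-1))*p - 29*u = (5 + 1)*p - 29*u = 6*p - 29*u = -29*u + 6*p)
B - 229*J(33, 41) = 439904 - 229*(-29*41 + 6*33) = 439904 - 229*(-1189 + 198) = 439904 - 229*(-991) = 439904 + 226939 = 666843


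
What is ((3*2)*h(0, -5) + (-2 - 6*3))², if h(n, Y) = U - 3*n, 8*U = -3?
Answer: 7921/16 ≈ 495.06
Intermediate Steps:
U = -3/8 (U = (⅛)*(-3) = -3/8 ≈ -0.37500)
h(n, Y) = -3/8 - 3*n
((3*2)*h(0, -5) + (-2 - 6*3))² = ((3*2)*(-3/8 - 3*0) + (-2 - 6*3))² = (6*(-3/8 + 0) + (-2 - 18))² = (6*(-3/8) - 20)² = (-9/4 - 20)² = (-89/4)² = 7921/16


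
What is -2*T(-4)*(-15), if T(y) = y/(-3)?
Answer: 40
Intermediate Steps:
T(y) = -y/3 (T(y) = y*(-⅓) = -y/3)
-2*T(-4)*(-15) = -(-2)*(-4)/3*(-15) = -2*4/3*(-15) = -8/3*(-15) = 40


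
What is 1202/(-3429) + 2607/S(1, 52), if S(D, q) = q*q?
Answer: 5689195/9272016 ≈ 0.61359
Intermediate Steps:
S(D, q) = q²
1202/(-3429) + 2607/S(1, 52) = 1202/(-3429) + 2607/(52²) = 1202*(-1/3429) + 2607/2704 = -1202/3429 + 2607*(1/2704) = -1202/3429 + 2607/2704 = 5689195/9272016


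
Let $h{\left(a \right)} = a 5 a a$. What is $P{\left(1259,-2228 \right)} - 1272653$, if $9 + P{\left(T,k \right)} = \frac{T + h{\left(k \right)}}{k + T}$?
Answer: $\frac{54065571023}{969} \approx 5.5795 \cdot 10^{7}$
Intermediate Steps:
$h{\left(a \right)} = 5 a^{3}$ ($h{\left(a \right)} = 5 a a a = 5 a^{2} a = 5 a^{3}$)
$P{\left(T,k \right)} = -9 + \frac{T + 5 k^{3}}{T + k}$ ($P{\left(T,k \right)} = -9 + \frac{T + 5 k^{3}}{k + T} = -9 + \frac{T + 5 k^{3}}{T + k}$)
$P{\left(1259,-2228 \right)} - 1272653 = \frac{\left(-9\right) \left(-2228\right) - 10072 + 5 \left(-2228\right)^{3}}{1259 - 2228} - 1272653 = \frac{20052 - 10072 + 5 \left(-11059756352\right)}{-969} - 1272653 = - \frac{20052 - 10072 - 55298781760}{969} - 1272653 = \left(- \frac{1}{969}\right) \left(-55298771780\right) - 1272653 = \frac{55298771780}{969} - 1272653 = \frac{54065571023}{969}$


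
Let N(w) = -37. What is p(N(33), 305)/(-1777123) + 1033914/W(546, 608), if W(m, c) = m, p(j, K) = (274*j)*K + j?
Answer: 43787634542/23102599 ≈ 1895.4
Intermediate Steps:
p(j, K) = j + 274*K*j (p(j, K) = 274*K*j + j = j + 274*K*j)
p(N(33), 305)/(-1777123) + 1033914/W(546, 608) = -37*(1 + 274*305)/(-1777123) + 1033914/546 = -37*(1 + 83570)*(-1/1777123) + 1033914*(1/546) = -37*83571*(-1/1777123) + 24617/13 = -3092127*(-1/1777123) + 24617/13 = 3092127/1777123 + 24617/13 = 43787634542/23102599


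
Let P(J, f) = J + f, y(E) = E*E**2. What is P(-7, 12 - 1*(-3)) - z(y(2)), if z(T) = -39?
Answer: 47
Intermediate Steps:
y(E) = E**3
P(-7, 12 - 1*(-3)) - z(y(2)) = (-7 + (12 - 1*(-3))) - 1*(-39) = (-7 + (12 + 3)) + 39 = (-7 + 15) + 39 = 8 + 39 = 47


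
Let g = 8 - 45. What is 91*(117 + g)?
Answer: 7280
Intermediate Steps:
g = -37
91*(117 + g) = 91*(117 - 37) = 91*80 = 7280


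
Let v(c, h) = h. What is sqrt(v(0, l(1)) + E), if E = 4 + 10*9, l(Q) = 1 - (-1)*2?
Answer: sqrt(97) ≈ 9.8489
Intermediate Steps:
l(Q) = 3 (l(Q) = 1 - 1*(-2) = 1 + 2 = 3)
E = 94 (E = 4 + 90 = 94)
sqrt(v(0, l(1)) + E) = sqrt(3 + 94) = sqrt(97)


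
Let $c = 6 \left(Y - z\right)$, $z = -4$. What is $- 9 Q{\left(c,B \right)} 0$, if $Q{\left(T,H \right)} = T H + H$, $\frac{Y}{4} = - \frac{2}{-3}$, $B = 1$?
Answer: $0$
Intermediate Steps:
$Y = \frac{8}{3}$ ($Y = 4 \left(- \frac{2}{-3}\right) = 4 \left(\left(-2\right) \left(- \frac{1}{3}\right)\right) = 4 \cdot \frac{2}{3} = \frac{8}{3} \approx 2.6667$)
$c = 40$ ($c = 6 \left(\frac{8}{3} - -4\right) = 6 \left(\frac{8}{3} + 4\right) = 6 \cdot \frac{20}{3} = 40$)
$Q{\left(T,H \right)} = H + H T$ ($Q{\left(T,H \right)} = H T + H = H + H T$)
$- 9 Q{\left(c,B \right)} 0 = - 9 \cdot 1 \left(1 + 40\right) 0 = - 9 \cdot 1 \cdot 41 \cdot 0 = \left(-9\right) 41 \cdot 0 = \left(-369\right) 0 = 0$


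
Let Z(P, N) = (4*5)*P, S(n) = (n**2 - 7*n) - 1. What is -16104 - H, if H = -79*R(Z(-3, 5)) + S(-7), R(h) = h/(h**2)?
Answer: -972139/60 ≈ -16202.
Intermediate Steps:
S(n) = -1 + n**2 - 7*n
Z(P, N) = 20*P
R(h) = 1/h (R(h) = h/h**2 = 1/h)
H = 5899/60 (H = -79/(20*(-3)) + (-1 + (-7)**2 - 7*(-7)) = -79/(-60) + (-1 + 49 + 49) = -79*(-1/60) + 97 = 79/60 + 97 = 5899/60 ≈ 98.317)
-16104 - H = -16104 - 1*5899/60 = -16104 - 5899/60 = -972139/60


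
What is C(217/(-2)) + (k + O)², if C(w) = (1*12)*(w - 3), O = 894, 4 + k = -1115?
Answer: 49287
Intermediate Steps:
k = -1119 (k = -4 - 1115 = -1119)
C(w) = -36 + 12*w (C(w) = 12*(-3 + w) = -36 + 12*w)
C(217/(-2)) + (k + O)² = (-36 + 12*(217/(-2))) + (-1119 + 894)² = (-36 + 12*(217*(-½))) + (-225)² = (-36 + 12*(-217/2)) + 50625 = (-36 - 1302) + 50625 = -1338 + 50625 = 49287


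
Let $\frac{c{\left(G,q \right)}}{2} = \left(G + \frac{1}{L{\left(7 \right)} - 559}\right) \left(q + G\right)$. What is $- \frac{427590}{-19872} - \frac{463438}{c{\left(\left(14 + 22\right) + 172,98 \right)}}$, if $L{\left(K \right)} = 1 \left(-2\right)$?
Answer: $\frac{2302900429}{128822448} \approx 17.877$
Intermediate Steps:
$L{\left(K \right)} = -2$
$c{\left(G,q \right)} = 2 \left(- \frac{1}{561} + G\right) \left(G + q\right)$ ($c{\left(G,q \right)} = 2 \left(G + \frac{1}{-2 - 559}\right) \left(q + G\right) = 2 \left(G + \frac{1}{-561}\right) \left(G + q\right) = 2 \left(G - \frac{1}{561}\right) \left(G + q\right) = 2 \left(- \frac{1}{561} + G\right) \left(G + q\right)$)
$- \frac{427590}{-19872} - \frac{463438}{c{\left(\left(14 + 22\right) + 172,98 \right)}} = - \frac{427590}{-19872} - \frac{463438}{2 \left(\left(14 + 22\right) + 172\right)^{2} - \frac{2 \left(\left(14 + 22\right) + 172\right)}{561} - \frac{196}{561} + 2 \left(\left(14 + 22\right) + 172\right) 98} = \left(-427590\right) \left(- \frac{1}{19872}\right) - \frac{463438}{2 \left(36 + 172\right)^{2} - \frac{2 \left(36 + 172\right)}{561} - \frac{196}{561} + 2 \left(36 + 172\right) 98} = \frac{23755}{1104} - \frac{463438}{2 \cdot 208^{2} - \frac{416}{561} - \frac{196}{561} + 2 \cdot 208 \cdot 98} = \frac{23755}{1104} - \frac{463438}{2 \cdot 43264 - \frac{416}{561} - \frac{196}{561} + 40768} = \frac{23755}{1104} - \frac{463438}{86528 - \frac{416}{561} - \frac{196}{561} + 40768} = \frac{23755}{1104} - \frac{463438}{\frac{1400244}{11}} = \frac{23755}{1104} - \frac{2548909}{700122} = \frac{2302900429}{128822448}$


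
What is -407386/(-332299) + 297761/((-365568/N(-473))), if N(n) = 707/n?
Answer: 107255312053/43895368704 ≈ 2.4434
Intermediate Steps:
-407386/(-332299) + 297761/((-365568/N(-473))) = -407386/(-332299) + 297761/((-365568/(707/(-473)))) = -407386*(-1/332299) + 297761/((-365568/(707*(-1/473)))) = 407386/332299 + 297761/((-365568/(-707/473))) = 407386/332299 + 297761/((-365568*(-473/707))) = 407386/332299 + 297761/(24701952/101) = 407386/332299 + 297761*(101/24701952) = 407386/332299 + 30073861/24701952 = 107255312053/43895368704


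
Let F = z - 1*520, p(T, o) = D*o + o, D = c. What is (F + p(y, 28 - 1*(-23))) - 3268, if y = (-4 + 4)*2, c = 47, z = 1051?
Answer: -289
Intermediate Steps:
D = 47
y = 0 (y = 0*2 = 0)
p(T, o) = 48*o (p(T, o) = 47*o + o = 48*o)
F = 531 (F = 1051 - 1*520 = 1051 - 520 = 531)
(F + p(y, 28 - 1*(-23))) - 3268 = (531 + 48*(28 - 1*(-23))) - 3268 = (531 + 48*(28 + 23)) - 3268 = (531 + 48*51) - 3268 = (531 + 2448) - 3268 = 2979 - 3268 = -289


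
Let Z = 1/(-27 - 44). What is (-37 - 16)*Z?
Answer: 53/71 ≈ 0.74648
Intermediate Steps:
Z = -1/71 (Z = 1/(-71) = -1/71 ≈ -0.014085)
(-37 - 16)*Z = (-37 - 16)*(-1/71) = -53*(-1/71) = 53/71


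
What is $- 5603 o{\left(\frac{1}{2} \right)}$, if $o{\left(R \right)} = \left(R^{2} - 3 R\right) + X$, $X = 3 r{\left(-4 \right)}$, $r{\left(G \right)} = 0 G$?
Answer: $\frac{28015}{4} \approx 7003.8$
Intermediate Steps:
$r{\left(G \right)} = 0$
$X = 0$ ($X = 3 \cdot 0 = 0$)
$o{\left(R \right)} = R^{2} - 3 R$ ($o{\left(R \right)} = \left(R^{2} - 3 R\right) + 0 = R^{2} - 3 R$)
$- 5603 o{\left(\frac{1}{2} \right)} = - 5603 \frac{-3 + \frac{1}{2}}{2} = - 5603 \cdot \frac{1}{2} \left(- \frac{5}{2}\right) = \left(-5603\right) \left(- \frac{5}{4}\right) = \frac{28015}{4}$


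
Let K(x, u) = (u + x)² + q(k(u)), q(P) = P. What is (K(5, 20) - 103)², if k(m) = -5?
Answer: 267289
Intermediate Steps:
K(x, u) = -5 + (u + x)² (K(x, u) = (u + x)² - 5 = -5 + (u + x)²)
(K(5, 20) - 103)² = ((-5 + (20 + 5)²) - 103)² = ((-5 + 25²) - 103)² = ((-5 + 625) - 103)² = (620 - 103)² = 517² = 267289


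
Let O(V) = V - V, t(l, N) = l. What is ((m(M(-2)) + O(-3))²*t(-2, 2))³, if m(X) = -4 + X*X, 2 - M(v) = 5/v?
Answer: -75418890625/512 ≈ -1.4730e+8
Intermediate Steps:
O(V) = 0
M(v) = 2 - 5/v
m(X) = -4 + X²
((m(M(-2)) + O(-3))²*t(-2, 2))³ = (((-4 + (2 - 5/(-2))²) + 0)²*(-2))³ = (((-4 + (2 - 5*(-½))²) + 0)²*(-2))³ = (((-4 + (2 + 5/2)²) + 0)²*(-2))³ = (((-4 + (9/2)²) + 0)²*(-2))³ = (((-4 + 81/4) + 0)²*(-2))³ = ((65/4 + 0)²*(-2))³ = ((65/4)²*(-2))³ = ((4225/16)*(-2))³ = (-4225/8)³ = -75418890625/512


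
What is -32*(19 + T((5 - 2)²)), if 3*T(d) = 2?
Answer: -1888/3 ≈ -629.33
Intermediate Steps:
T(d) = ⅔ (T(d) = (⅓)*2 = ⅔)
-32*(19 + T((5 - 2)²)) = -32*(19 + ⅔) = -32*59/3 = -1888/3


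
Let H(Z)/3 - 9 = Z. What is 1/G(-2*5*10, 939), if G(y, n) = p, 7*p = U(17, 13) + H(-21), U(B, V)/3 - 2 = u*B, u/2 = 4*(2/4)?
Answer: 7/174 ≈ 0.040230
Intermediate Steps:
H(Z) = 27 + 3*Z
u = 4 (u = 2*(4*(2/4)) = 2*(4*(2*(¼))) = 2*(4*(½)) = 2*2 = 4)
U(B, V) = 6 + 12*B (U(B, V) = 6 + 3*(4*B) = 6 + 12*B)
p = 174/7 (p = ((6 + 12*17) + (27 + 3*(-21)))/7 = ((6 + 204) + (27 - 63))/7 = (210 - 36)/7 = (⅐)*174 = 174/7 ≈ 24.857)
G(y, n) = 174/7
1/G(-2*5*10, 939) = 1/(174/7) = 7/174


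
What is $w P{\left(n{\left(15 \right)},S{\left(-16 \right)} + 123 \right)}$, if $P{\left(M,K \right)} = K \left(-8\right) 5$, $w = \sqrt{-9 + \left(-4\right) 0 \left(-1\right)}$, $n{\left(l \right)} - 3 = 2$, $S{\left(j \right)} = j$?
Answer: $- 12840 i \approx - 12840.0 i$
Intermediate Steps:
$n{\left(l \right)} = 5$ ($n{\left(l \right)} = 3 + 2 = 5$)
$w = 3 i$ ($w = \sqrt{-9 + 0 \left(-1\right)} = \sqrt{-9 + 0} = \sqrt{-9} = 3 i \approx 3.0 i$)
$P{\left(M,K \right)} = - 40 K$ ($P{\left(M,K \right)} = - 8 K 5 = - 40 K$)
$w P{\left(n{\left(15 \right)},S{\left(-16 \right)} + 123 \right)} = 3 i \left(- 40 \left(-16 + 123\right)\right) = 3 i \left(\left(-40\right) 107\right) = 3 i \left(-4280\right) = - 12840 i$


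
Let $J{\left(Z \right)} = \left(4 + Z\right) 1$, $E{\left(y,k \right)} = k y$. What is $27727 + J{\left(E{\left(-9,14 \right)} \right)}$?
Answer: $27605$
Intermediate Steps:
$J{\left(Z \right)} = 4 + Z$
$27727 + J{\left(E{\left(-9,14 \right)} \right)} = 27727 + \left(4 + 14 \left(-9\right)\right) = 27727 + \left(4 - 126\right) = 27727 - 122 = 27605$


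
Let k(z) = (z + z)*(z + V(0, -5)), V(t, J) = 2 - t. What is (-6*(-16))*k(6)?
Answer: 9216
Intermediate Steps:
k(z) = 2*z*(2 + z) (k(z) = (z + z)*(z + (2 - 1*0)) = (2*z)*(z + (2 + 0)) = (2*z)*(z + 2) = (2*z)*(2 + z) = 2*z*(2 + z))
(-6*(-16))*k(6) = (-6*(-16))*(2*6*(2 + 6)) = 96*(2*6*8) = 96*96 = 9216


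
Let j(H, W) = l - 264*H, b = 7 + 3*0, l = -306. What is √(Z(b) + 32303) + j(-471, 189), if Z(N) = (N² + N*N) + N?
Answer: 124038 + 2*√8102 ≈ 1.2422e+5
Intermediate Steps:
b = 7 (b = 7 + 0 = 7)
Z(N) = N + 2*N² (Z(N) = (N² + N²) + N = 2*N² + N = N + 2*N²)
j(H, W) = -306 - 264*H
√(Z(b) + 32303) + j(-471, 189) = √(7*(1 + 2*7) + 32303) + (-306 - 264*(-471)) = √(7*(1 + 14) + 32303) + (-306 + 124344) = √(7*15 + 32303) + 124038 = √(105 + 32303) + 124038 = √32408 + 124038 = 2*√8102 + 124038 = 124038 + 2*√8102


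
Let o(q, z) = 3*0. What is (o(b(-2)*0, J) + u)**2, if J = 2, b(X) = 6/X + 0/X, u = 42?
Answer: 1764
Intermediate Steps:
b(X) = 6/X (b(X) = 6/X + 0 = 6/X)
o(q, z) = 0
(o(b(-2)*0, J) + u)**2 = (0 + 42)**2 = 42**2 = 1764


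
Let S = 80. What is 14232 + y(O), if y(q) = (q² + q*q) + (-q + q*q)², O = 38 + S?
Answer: 190647716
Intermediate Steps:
O = 118 (O = 38 + 80 = 118)
y(q) = (q² - q)² + 2*q² (y(q) = (q² + q²) + (-q + q²)² = 2*q² + (q² - q)² = (q² - q)² + 2*q²)
14232 + y(O) = 14232 + 118²*(2 + (-1 + 118)²) = 14232 + 13924*(2 + 117²) = 14232 + 13924*(2 + 13689) = 14232 + 13924*13691 = 14232 + 190633484 = 190647716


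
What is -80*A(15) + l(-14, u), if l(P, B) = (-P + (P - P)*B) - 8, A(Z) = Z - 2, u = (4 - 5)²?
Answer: -1034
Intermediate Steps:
u = 1 (u = (-1)² = 1)
A(Z) = -2 + Z
l(P, B) = -8 - P (l(P, B) = (-P + 0*B) - 8 = (-P + 0) - 8 = -P - 8 = -8 - P)
-80*A(15) + l(-14, u) = -80*(-2 + 15) + (-8 - 1*(-14)) = -80*13 + (-8 + 14) = -1040 + 6 = -1034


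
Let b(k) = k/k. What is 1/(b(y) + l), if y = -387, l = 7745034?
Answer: 1/7745035 ≈ 1.2912e-7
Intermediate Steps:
b(k) = 1
1/(b(y) + l) = 1/(1 + 7745034) = 1/7745035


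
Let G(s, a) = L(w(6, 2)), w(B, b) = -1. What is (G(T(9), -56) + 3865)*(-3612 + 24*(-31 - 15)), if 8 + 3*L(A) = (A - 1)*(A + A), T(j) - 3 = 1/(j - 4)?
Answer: -18221052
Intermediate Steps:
T(j) = 3 + 1/(-4 + j) (T(j) = 3 + 1/(j - 4) = 3 + 1/(-4 + j))
L(A) = -8/3 + 2*A*(-1 + A)/3 (L(A) = -8/3 + ((A - 1)*(A + A))/3 = -8/3 + ((-1 + A)*(2*A))/3 = -8/3 + (2*A*(-1 + A))/3 = -8/3 + 2*A*(-1 + A)/3)
G(s, a) = -4/3 (G(s, a) = -8/3 - ⅔*(-1) + (⅔)*(-1)² = -8/3 + ⅔ + (⅔)*1 = -8/3 + ⅔ + ⅔ = -4/3)
(G(T(9), -56) + 3865)*(-3612 + 24*(-31 - 15)) = (-4/3 + 3865)*(-3612 + 24*(-31 - 15)) = 11591*(-3612 + 24*(-46))/3 = 11591*(-3612 - 1104)/3 = (11591/3)*(-4716) = -18221052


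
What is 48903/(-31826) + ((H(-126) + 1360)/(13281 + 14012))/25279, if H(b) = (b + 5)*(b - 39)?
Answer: -33739444758091/21958022388022 ≈ -1.5365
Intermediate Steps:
H(b) = (-39 + b)*(5 + b) (H(b) = (5 + b)*(-39 + b) = (-39 + b)*(5 + b))
48903/(-31826) + ((H(-126) + 1360)/(13281 + 14012))/25279 = 48903/(-31826) + (((-195 + (-126)² - 34*(-126)) + 1360)/(13281 + 14012))/25279 = 48903*(-1/31826) + (((-195 + 15876 + 4284) + 1360)/27293)*(1/25279) = -48903/31826 + ((19965 + 1360)*(1/27293))*(1/25279) = -48903/31826 + (21325*(1/27293))*(1/25279) = -48903/31826 + (21325/27293)*(1/25279) = -48903/31826 + 21325/689939747 = -33739444758091/21958022388022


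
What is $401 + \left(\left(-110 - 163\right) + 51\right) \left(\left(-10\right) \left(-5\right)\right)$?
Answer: $-10699$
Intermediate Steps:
$401 + \left(\left(-110 - 163\right) + 51\right) \left(\left(-10\right) \left(-5\right)\right) = 401 + \left(-273 + 51\right) 50 = 401 - 11100 = -10699$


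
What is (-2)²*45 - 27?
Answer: 153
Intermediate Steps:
(-2)²*45 - 27 = 4*45 - 27 = 180 - 27 = 153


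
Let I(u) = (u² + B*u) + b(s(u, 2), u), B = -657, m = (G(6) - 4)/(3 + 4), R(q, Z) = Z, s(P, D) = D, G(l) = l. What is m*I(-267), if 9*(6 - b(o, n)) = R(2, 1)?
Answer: 4440850/63 ≈ 70490.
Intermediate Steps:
b(o, n) = 53/9 (b(o, n) = 6 - ⅑*1 = 6 - ⅑ = 53/9)
m = 2/7 (m = (6 - 4)/(3 + 4) = 2/7 ≈ 0.28571)
I(u) = 53/9 + u² - 657*u (I(u) = (u² - 657*u) + 53/9 = 53/9 + u² - 657*u)
m*I(-267) = 2*(53/9 + (-267)² - 657*(-267))/7 = 2*(53/9 + 71289 + 175419)/7 = (2/7)*(2220425/9) = 4440850/63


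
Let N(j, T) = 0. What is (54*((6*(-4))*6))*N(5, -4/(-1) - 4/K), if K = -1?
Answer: 0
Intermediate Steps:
(54*((6*(-4))*6))*N(5, -4/(-1) - 4/K) = (54*((6*(-4))*6))*0 = (54*(-24*6))*0 = (54*(-144))*0 = -7776*0 = 0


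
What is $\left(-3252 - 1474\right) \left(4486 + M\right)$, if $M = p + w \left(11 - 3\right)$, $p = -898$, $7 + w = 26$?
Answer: $-17675240$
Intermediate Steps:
$w = 19$ ($w = -7 + 26 = 19$)
$M = -746$ ($M = -898 + 19 \left(11 - 3\right) = -898 + 19 \cdot 8 = -898 + 152 = -746$)
$\left(-3252 - 1474\right) \left(4486 + M\right) = \left(-3252 - 1474\right) \left(4486 - 746\right) = \left(-4726\right) 3740 = -17675240$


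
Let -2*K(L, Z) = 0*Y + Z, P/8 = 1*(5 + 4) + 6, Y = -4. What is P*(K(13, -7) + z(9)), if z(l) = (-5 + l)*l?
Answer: 4740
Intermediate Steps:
P = 120 (P = 8*(1*(5 + 4) + 6) = 8*(1*9 + 6) = 8*(9 + 6) = 8*15 = 120)
z(l) = l*(-5 + l)
K(L, Z) = -Z/2 (K(L, Z) = -(0*(-4) + Z)/2 = -(0 + Z)/2 = -Z/2)
P*(K(13, -7) + z(9)) = 120*(-½*(-7) + 9*(-5 + 9)) = 120*(7/2 + 9*4) = 120*(7/2 + 36) = 120*(79/2) = 4740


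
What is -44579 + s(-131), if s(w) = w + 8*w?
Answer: -45758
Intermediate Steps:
s(w) = 9*w
-44579 + s(-131) = -44579 + 9*(-131) = -44579 - 1179 = -45758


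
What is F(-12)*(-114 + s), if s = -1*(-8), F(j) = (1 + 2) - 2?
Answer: -106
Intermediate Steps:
F(j) = 1 (F(j) = 3 - 2 = 1)
s = 8
F(-12)*(-114 + s) = 1*(-114 + 8) = 1*(-106) = -106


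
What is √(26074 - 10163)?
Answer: √15911 ≈ 126.14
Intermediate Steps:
√(26074 - 10163) = √15911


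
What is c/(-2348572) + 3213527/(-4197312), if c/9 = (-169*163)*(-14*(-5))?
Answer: 16323878318719/2464422359616 ≈ 6.6238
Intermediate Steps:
c = -17354610 (c = 9*((-169*163)*(-14*(-5))) = 9*(-27547*70) = 9*(-1928290) = -17354610)
c/(-2348572) + 3213527/(-4197312) = -17354610/(-2348572) + 3213527/(-4197312) = -17354610*(-1/2348572) + 3213527*(-1/4197312) = 8677305/1174286 - 3213527/4197312 = 16323878318719/2464422359616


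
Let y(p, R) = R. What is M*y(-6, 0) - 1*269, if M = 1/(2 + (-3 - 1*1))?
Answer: -269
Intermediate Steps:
M = -½ (M = 1/(2 + (-3 - 1)) = 1/(2 - 4) = 1/(-2) = -½ ≈ -0.50000)
M*y(-6, 0) - 1*269 = -½*0 - 1*269 = 0 - 269 = -269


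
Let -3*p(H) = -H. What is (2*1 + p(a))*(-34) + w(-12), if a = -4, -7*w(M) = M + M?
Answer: -404/21 ≈ -19.238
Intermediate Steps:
w(M) = -2*M/7 (w(M) = -(M + M)/7 = -2*M/7)
p(H) = H/3 (p(H) = -(-1)*H/3 = H/3)
(2*1 + p(a))*(-34) + w(-12) = (2*1 + (⅓)*(-4))*(-34) - 2/7*(-12) = (2 - 4/3)*(-34) + 24/7 = (⅔)*(-34) + 24/7 = -68/3 + 24/7 = -404/21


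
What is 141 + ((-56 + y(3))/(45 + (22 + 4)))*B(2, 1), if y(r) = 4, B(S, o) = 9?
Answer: 9543/71 ≈ 134.41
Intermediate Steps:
141 + ((-56 + y(3))/(45 + (22 + 4)))*B(2, 1) = 141 + ((-56 + 4)/(45 + (22 + 4)))*9 = 141 - 52/(45 + 26)*9 = 141 - 52/71*9 = 141 - 468/71 = 9543/71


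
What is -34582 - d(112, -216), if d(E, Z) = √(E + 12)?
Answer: -34582 - 2*√31 ≈ -34593.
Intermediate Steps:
d(E, Z) = √(12 + E)
-34582 - d(112, -216) = -34582 - √(12 + 112) = -34582 - √124 = -34582 - 2*√31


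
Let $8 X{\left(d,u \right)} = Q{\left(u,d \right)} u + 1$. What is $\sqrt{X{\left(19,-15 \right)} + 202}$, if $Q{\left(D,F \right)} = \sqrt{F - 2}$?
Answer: $\frac{\sqrt{3234 - 30 \sqrt{17}}}{4} \approx 13.943$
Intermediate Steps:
$Q{\left(D,F \right)} = \sqrt{-2 + F}$
$X{\left(d,u \right)} = \frac{1}{8} + \frac{u \sqrt{-2 + d}}{8}$ ($X{\left(d,u \right)} = \frac{\sqrt{-2 + d} u + 1}{8} = \frac{u \sqrt{-2 + d} + 1}{8} = \frac{1 + u \sqrt{-2 + d}}{8} = \frac{1}{8} + \frac{u \sqrt{-2 + d}}{8}$)
$\sqrt{X{\left(19,-15 \right)} + 202} = \sqrt{\left(\frac{1}{8} + \frac{1}{8} \left(-15\right) \sqrt{-2 + 19}\right) + 202} = \sqrt{\left(\frac{1}{8} + \frac{1}{8} \left(-15\right) \sqrt{17}\right) + 202} = \sqrt{\left(\frac{1}{8} - \frac{15 \sqrt{17}}{8}\right) + 202} = \sqrt{\frac{1617}{8} - \frac{15 \sqrt{17}}{8}}$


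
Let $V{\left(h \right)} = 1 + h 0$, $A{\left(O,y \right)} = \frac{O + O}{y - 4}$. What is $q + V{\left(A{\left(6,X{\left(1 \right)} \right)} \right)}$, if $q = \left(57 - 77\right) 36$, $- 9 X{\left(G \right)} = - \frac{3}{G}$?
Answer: $-719$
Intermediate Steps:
$X{\left(G \right)} = \frac{1}{3 G}$ ($X{\left(G \right)} = - \frac{\left(-3\right) \frac{1}{G}}{9} = \frac{1}{3 G}$)
$A{\left(O,y \right)} = \frac{2 O}{-4 + y}$
$q = -720$ ($q = \left(-20\right) 36 = -720$)
$V{\left(h \right)} = 1$ ($V{\left(h \right)} = 1 + 0 = 1$)
$q + V{\left(A{\left(6,X{\left(1 \right)} \right)} \right)} = -720 + 1 = -719$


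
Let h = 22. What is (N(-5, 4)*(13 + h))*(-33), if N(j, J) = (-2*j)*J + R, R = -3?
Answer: -42735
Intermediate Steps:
N(j, J) = -3 - 2*J*j (N(j, J) = (-2*j)*J - 3 = -2*J*j - 3 = -3 - 2*J*j)
(N(-5, 4)*(13 + h))*(-33) = ((-3 - 2*4*(-5))*(13 + 22))*(-33) = ((-3 + 40)*35)*(-33) = (37*35)*(-33) = 1295*(-33) = -42735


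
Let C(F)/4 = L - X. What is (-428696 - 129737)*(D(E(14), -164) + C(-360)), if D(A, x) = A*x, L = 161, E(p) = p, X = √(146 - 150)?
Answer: 922531316 + 4467464*I ≈ 9.2253e+8 + 4.4675e+6*I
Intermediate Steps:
X = 2*I (X = √(-4) = 2*I ≈ 2.0*I)
C(F) = 644 - 8*I (C(F) = 4*(161 - 2*I) = 644 - 8*I)
(-428696 - 129737)*(D(E(14), -164) + C(-360)) = (-428696 - 129737)*(14*(-164) + (644 - 8*I)) = -558433*(-2296 + (644 - 8*I)) = -558433*(-1652 - 8*I) = 922531316 + 4467464*I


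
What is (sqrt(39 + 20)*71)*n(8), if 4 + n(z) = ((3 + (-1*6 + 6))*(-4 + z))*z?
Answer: 6532*sqrt(59) ≈ 50173.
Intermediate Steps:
n(z) = -4 + z*(-12 + 3*z) (n(z) = -4 + ((3 + (-1*6 + 6))*(-4 + z))*z = -4 + ((3 + (-6 + 6))*(-4 + z))*z = -4 + ((3 + 0)*(-4 + z))*z = -4 + (3*(-4 + z))*z = -4 + (-12 + 3*z)*z = -4 + z*(-12 + 3*z))
(sqrt(39 + 20)*71)*n(8) = (sqrt(39 + 20)*71)*(-4 - 12*8 + 3*8**2) = (sqrt(59)*71)*(-4 - 96 + 3*64) = (71*sqrt(59))*(-4 - 96 + 192) = (71*sqrt(59))*92 = 6532*sqrt(59)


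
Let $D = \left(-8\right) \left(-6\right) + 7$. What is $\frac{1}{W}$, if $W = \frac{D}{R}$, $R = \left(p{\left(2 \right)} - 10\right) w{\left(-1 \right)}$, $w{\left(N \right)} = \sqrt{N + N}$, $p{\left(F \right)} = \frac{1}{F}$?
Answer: $- \frac{19 i \sqrt{2}}{110} \approx - 0.24427 i$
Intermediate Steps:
$w{\left(N \right)} = \sqrt{2} \sqrt{N}$ ($w{\left(N \right)} = \sqrt{2 N} = \sqrt{2} \sqrt{N}$)
$D = 55$ ($D = 48 + 7 = 55$)
$R = - \frac{19 i \sqrt{2}}{2}$ ($R = \left(\frac{1}{2} - 10\right) \sqrt{2} \sqrt{-1} = \left(\frac{1}{2} - 10\right) \sqrt{2} i = - \frac{19 i \sqrt{2}}{2} \approx - 13.435 i$)
$W = \frac{55 i \sqrt{2}}{19}$ ($W = \frac{55}{\left(- \frac{19}{2}\right) i \sqrt{2}} = 55 \frac{i \sqrt{2}}{19} = \frac{55 i \sqrt{2}}{19} \approx 4.0938 i$)
$\frac{1}{W} = \frac{1}{\frac{55}{19} i \sqrt{2}} = - \frac{19 i \sqrt{2}}{110}$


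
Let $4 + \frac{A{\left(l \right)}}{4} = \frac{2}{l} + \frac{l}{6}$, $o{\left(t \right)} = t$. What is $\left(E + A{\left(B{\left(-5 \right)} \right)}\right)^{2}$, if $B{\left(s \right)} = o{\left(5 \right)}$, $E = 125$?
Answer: $\frac{2920681}{225} \approx 12981.0$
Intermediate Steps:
$B{\left(s \right)} = 5$
$A{\left(l \right)} = -16 + \frac{8}{l} + \frac{2 l}{3}$ ($A{\left(l \right)} = -16 + 4 \left(\frac{2}{l} + \frac{l}{6}\right) = -16 + \left(\frac{8}{l} + \frac{2 l}{3}\right) = -16 + \frac{8}{l} + \frac{2 l}{3}$)
$\left(E + A{\left(B{\left(-5 \right)} \right)}\right)^{2} = \left(125 + \left(-16 + \frac{8}{5} + \frac{2}{3} \cdot 5\right)\right)^{2} = \left(125 + \left(-16 + 8 \cdot \frac{1}{5} + \frac{10}{3}\right)\right)^{2} = \left(125 + \left(-16 + \frac{8}{5} + \frac{10}{3}\right)\right)^{2} = \left(125 - \frac{166}{15}\right)^{2} = \left(\frac{1709}{15}\right)^{2} = \frac{2920681}{225}$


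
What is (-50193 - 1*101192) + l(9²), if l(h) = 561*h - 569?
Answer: -106513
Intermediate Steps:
l(h) = -569 + 561*h
(-50193 - 1*101192) + l(9²) = (-50193 - 1*101192) + (-569 + 561*9²) = (-50193 - 101192) + (-569 + 561*81) = -151385 + (-569 + 45441) = -151385 + 44872 = -106513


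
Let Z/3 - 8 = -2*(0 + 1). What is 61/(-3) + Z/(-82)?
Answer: -2528/123 ≈ -20.553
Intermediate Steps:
Z = 18 (Z = 24 + 3*(-2*(0 + 1)) = 24 + 3*(-2*1) = 24 + 3*(-2) = 24 - 6 = 18)
61/(-3) + Z/(-82) = 61/(-3) + 18/(-82) = 61*(-⅓) + 18*(-1/82) = -61/3 - 9/41 = -2528/123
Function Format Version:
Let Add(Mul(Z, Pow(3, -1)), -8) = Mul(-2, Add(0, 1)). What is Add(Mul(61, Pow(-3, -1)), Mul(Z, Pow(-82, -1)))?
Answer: Rational(-2528, 123) ≈ -20.553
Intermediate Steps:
Z = 18 (Z = Add(24, Mul(3, Mul(-2, Add(0, 1)))) = Add(24, Mul(3, Mul(-2, 1))) = Add(24, Mul(3, -2)) = Add(24, -6) = 18)
Add(Mul(61, Pow(-3, -1)), Mul(Z, Pow(-82, -1))) = Add(Mul(61, Pow(-3, -1)), Mul(18, Pow(-82, -1))) = Add(Mul(61, Rational(-1, 3)), Mul(18, Rational(-1, 82))) = Add(Rational(-61, 3), Rational(-9, 41)) = Rational(-2528, 123)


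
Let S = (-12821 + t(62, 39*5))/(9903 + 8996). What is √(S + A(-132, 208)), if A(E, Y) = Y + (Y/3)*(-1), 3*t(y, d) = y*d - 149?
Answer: √444247189014/56697 ≈ 11.756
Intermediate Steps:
t(y, d) = -149/3 + d*y/3 (t(y, d) = (y*d - 149)/3 = (d*y - 149)/3 = (-149 + d*y)/3 = -149/3 + d*y/3)
A(E, Y) = 2*Y/3 (A(E, Y) = Y + (Y*(⅓))*(-1) = Y + (Y/3)*(-1) = Y - Y/3 = 2*Y/3)
S = -26522/56697 (S = (-12821 + (-149/3 + (⅓)*(39*5)*62))/(9903 + 8996) = (-12821 + (-149/3 + (⅓)*195*62))/18899 = (-12821 + (-149/3 + 4030))*(1/18899) = (-12821 + 11941/3)*(1/18899) = -26522/3*1/18899 = -26522/56697 ≈ -0.46778)
√(S + A(-132, 208)) = √(-26522/56697 + (⅔)*208) = √(-26522/56697 + 416/3) = √(7835462/56697) = √444247189014/56697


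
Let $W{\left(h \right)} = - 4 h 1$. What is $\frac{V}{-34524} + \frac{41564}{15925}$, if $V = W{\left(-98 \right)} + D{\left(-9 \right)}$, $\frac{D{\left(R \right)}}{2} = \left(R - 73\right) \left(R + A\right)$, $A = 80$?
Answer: $\frac{57647987}{19635525} \approx 2.9359$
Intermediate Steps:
$W{\left(h \right)} = - 4 h$
$D{\left(R \right)} = 2 \left(-73 + R\right) \left(80 + R\right)$ ($D{\left(R \right)} = 2 \left(R - 73\right) \left(R + 80\right) = 2 \left(-73 + R\right) \left(80 + R\right)$)
$V = -11252$ ($V = \left(-4\right) \left(-98\right) + \left(-11680 + 2 \left(-9\right)^{2} + 14 \left(-9\right)\right) = 392 - 11644 = -11252$)
$\frac{V}{-34524} + \frac{41564}{15925} = - \frac{11252}{-34524} + \frac{41564}{15925} = \left(-11252\right) \left(- \frac{1}{34524}\right) + 41564 \cdot \frac{1}{15925} = \frac{2813}{8631} + \frac{41564}{15925} = \frac{57647987}{19635525}$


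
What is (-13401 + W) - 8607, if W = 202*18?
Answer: -18372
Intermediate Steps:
W = 3636
(-13401 + W) - 8607 = (-13401 + 3636) - 8607 = -9765 - 8607 = -18372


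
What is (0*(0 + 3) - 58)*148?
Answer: -8584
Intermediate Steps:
(0*(0 + 3) - 58)*148 = (0*3 - 58)*148 = (0 - 58)*148 = -58*148 = -8584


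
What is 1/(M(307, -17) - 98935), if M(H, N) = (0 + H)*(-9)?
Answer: -1/101698 ≈ -9.8330e-6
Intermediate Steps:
M(H, N) = -9*H (M(H, N) = H*(-9) = -9*H)
1/(M(307, -17) - 98935) = 1/(-9*307 - 98935) = 1/(-2763 - 98935) = 1/(-101698) = -1/101698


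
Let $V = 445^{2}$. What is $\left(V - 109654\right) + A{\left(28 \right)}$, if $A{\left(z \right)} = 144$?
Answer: $88515$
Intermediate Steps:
$V = 198025$
$\left(V - 109654\right) + A{\left(28 \right)} = \left(198025 - 109654\right) + 144 = 88371 + 144 = 88515$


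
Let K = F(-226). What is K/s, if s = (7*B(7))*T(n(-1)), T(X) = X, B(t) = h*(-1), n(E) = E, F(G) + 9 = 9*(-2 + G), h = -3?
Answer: 687/7 ≈ 98.143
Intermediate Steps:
F(G) = -27 + 9*G (F(G) = -9 + 9*(-2 + G) = -9 + (-18 + 9*G) = -27 + 9*G)
B(t) = 3 (B(t) = -3*(-1) = 3)
K = -2061 (K = -27 + 9*(-226) = -27 - 2034 = -2061)
s = -21 (s = (7*3)*(-1) = 21*(-1) = -21)
K/s = -2061/(-21) = -2061*(-1/21) = 687/7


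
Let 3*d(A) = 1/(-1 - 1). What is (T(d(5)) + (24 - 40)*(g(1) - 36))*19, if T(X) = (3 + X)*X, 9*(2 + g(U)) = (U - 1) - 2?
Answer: 139327/12 ≈ 11611.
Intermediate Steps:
d(A) = -⅙ (d(A) = 1/(3*(-1 - 1)) = (⅓)/(-2) = (⅓)*(-½) = -⅙)
g(U) = -7/3 + U/9 (g(U) = -2 + ((U - 1) - 2)/9 = -2 + ((-1 + U) - 2)/9 = -2 + (-3 + U)/9 = -2 + (-⅓ + U/9) = -7/3 + U/9)
T(X) = X*(3 + X)
(T(d(5)) + (24 - 40)*(g(1) - 36))*19 = (-(3 - ⅙)/6 + (24 - 40)*((-7/3 + (⅑)*1) - 36))*19 = (-⅙*17/6 - 16*((-7/3 + ⅑) - 36))*19 = (-17/36 - 16*(-20/9 - 36))*19 = (-17/36 - 16*(-344/9))*19 = (-17/36 + 5504/9)*19 = (7333/12)*19 = 139327/12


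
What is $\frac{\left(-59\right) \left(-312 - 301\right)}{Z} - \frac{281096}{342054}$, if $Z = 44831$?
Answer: $- \frac{115373879}{7667311437} \approx -0.015048$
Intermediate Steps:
$\frac{\left(-59\right) \left(-312 - 301\right)}{Z} - \frac{281096}{342054} = \frac{\left(-59\right) \left(-312 - 301\right)}{44831} - \frac{281096}{342054} = \left(-59\right) \left(-613\right) \frac{1}{44831} - \frac{140548}{171027} = 36167 \cdot \frac{1}{44831} - \frac{140548}{171027} = \frac{36167}{44831} - \frac{140548}{171027} = - \frac{115373879}{7667311437}$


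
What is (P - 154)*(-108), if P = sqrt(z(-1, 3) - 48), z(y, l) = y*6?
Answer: 16632 - 324*I*sqrt(6) ≈ 16632.0 - 793.63*I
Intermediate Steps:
z(y, l) = 6*y
P = 3*I*sqrt(6) (P = sqrt(6*(-1) - 48) = sqrt(-6 - 48) = sqrt(-54) = 3*I*sqrt(6) ≈ 7.3485*I)
(P - 154)*(-108) = (3*I*sqrt(6) - 154)*(-108) = (-154 + 3*I*sqrt(6))*(-108) = 16632 - 324*I*sqrt(6)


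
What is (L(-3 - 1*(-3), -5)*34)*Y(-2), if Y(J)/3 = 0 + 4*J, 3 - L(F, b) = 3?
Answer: 0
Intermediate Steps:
L(F, b) = 0 (L(F, b) = 3 - 1*3 = 3 - 3 = 0)
Y(J) = 12*J (Y(J) = 3*(0 + 4*J) = 3*(4*J) = 12*J)
(L(-3 - 1*(-3), -5)*34)*Y(-2) = (0*34)*(12*(-2)) = 0*(-24) = 0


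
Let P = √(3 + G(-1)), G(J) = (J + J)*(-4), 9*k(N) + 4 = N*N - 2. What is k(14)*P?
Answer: 190*√11/9 ≈ 70.018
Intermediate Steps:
k(N) = -⅔ + N²/9 (k(N) = -4/9 + (N*N - 2)/9 = -4/9 + (N² - 2)/9 = -4/9 + (-2 + N²)/9 = -4/9 + (-2/9 + N²/9) = -⅔ + N²/9)
G(J) = -8*J (G(J) = (2*J)*(-4) = -8*J)
P = √11 (P = √(3 - 8*(-1)) = √(3 + 8) = √11 ≈ 3.3166)
k(14)*P = (-⅔ + (⅑)*14²)*√11 = (-⅔ + (⅑)*196)*√11 = (-⅔ + 196/9)*√11 = 190*√11/9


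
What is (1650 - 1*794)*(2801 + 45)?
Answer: 2436176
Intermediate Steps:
(1650 - 1*794)*(2801 + 45) = (1650 - 794)*2846 = 856*2846 = 2436176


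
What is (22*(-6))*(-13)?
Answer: 1716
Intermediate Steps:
(22*(-6))*(-13) = -132*(-13) = 1716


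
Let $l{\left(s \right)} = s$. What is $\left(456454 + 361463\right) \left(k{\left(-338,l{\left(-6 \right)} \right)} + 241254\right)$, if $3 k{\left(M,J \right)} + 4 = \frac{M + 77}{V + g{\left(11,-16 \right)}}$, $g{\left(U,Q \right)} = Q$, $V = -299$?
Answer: $\frac{6906370914201}{35} \approx 1.9732 \cdot 10^{11}$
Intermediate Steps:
$k{\left(M,J \right)} = - \frac{191}{135} - \frac{M}{945}$ ($k{\left(M,J \right)} = - \frac{4}{3} + \frac{\left(M + 77\right) \frac{1}{-299 - 16}}{3} = - \frac{4}{3} + \frac{\left(77 + M\right) \frac{1}{-315}}{3} = - \frac{4}{3} + \frac{\left(77 + M\right) \left(- \frac{1}{315}\right)}{3} = - \frac{4}{3} + \frac{- \frac{11}{45} - \frac{M}{315}}{3} = - \frac{4}{3} - \left(\frac{11}{135} + \frac{M}{945}\right) = - \frac{191}{135} - \frac{M}{945}$)
$\left(456454 + 361463\right) \left(k{\left(-338,l{\left(-6 \right)} \right)} + 241254\right) = \left(456454 + 361463\right) \left(\left(- \frac{191}{135} - - \frac{338}{945}\right) + 241254\right) = 817917 \left(\left(- \frac{191}{135} + \frac{338}{945}\right) + 241254\right) = 817917 \left(- \frac{37}{35} + 241254\right) = 817917 \cdot \frac{8443853}{35} = \frac{6906370914201}{35}$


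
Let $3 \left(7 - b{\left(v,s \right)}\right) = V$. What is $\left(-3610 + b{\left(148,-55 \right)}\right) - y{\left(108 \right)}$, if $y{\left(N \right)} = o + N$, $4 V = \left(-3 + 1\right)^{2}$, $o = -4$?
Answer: $- \frac{11122}{3} \approx -3707.3$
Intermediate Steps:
$V = 1$ ($V = \frac{\left(-3 + 1\right)^{2}}{4} = \frac{\left(-2\right)^{2}}{4} = \frac{1}{4} \cdot 4 = 1$)
$b{\left(v,s \right)} = \frac{20}{3}$ ($b{\left(v,s \right)} = 7 - \frac{1}{3} = \frac{20}{3}$)
$y{\left(N \right)} = -4 + N$
$\left(-3610 + b{\left(148,-55 \right)}\right) - y{\left(108 \right)} = \left(-3610 + \frac{20}{3}\right) - \left(-4 + 108\right) = - \frac{10810}{3} - 104 = - \frac{11122}{3}$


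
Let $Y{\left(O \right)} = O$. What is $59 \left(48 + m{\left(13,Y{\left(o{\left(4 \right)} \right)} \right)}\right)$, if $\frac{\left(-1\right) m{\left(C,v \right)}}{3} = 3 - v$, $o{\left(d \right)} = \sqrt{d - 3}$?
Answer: $2478$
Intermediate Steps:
$o{\left(d \right)} = \sqrt{-3 + d}$
$m{\left(C,v \right)} = -9 + 3 v$ ($m{\left(C,v \right)} = - 3 \left(3 - v\right) = -9 + 3 v$)
$59 \left(48 + m{\left(13,Y{\left(o{\left(4 \right)} \right)} \right)}\right) = 59 \left(48 - \left(9 - 3 \sqrt{-3 + 4}\right)\right) = 59 \left(48 - \left(9 - 3 \sqrt{1}\right)\right) = 59 \left(48 + \left(-9 + 3 \cdot 1\right)\right) = 59 \left(48 + \left(-9 + 3\right)\right) = 59 \left(48 - 6\right) = 59 \cdot 42 = 2478$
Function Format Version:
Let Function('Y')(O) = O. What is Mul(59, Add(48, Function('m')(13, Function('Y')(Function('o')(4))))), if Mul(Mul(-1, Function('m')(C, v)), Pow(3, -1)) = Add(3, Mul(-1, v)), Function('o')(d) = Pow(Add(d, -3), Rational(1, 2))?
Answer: 2478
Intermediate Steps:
Function('o')(d) = Pow(Add(-3, d), Rational(1, 2))
Function('m')(C, v) = Add(-9, Mul(3, v)) (Function('m')(C, v) = Mul(-3, Add(3, Mul(-1, v))) = Add(-9, Mul(3, v)))
Mul(59, Add(48, Function('m')(13, Function('Y')(Function('o')(4))))) = Mul(59, Add(48, Add(-9, Mul(3, Pow(Add(-3, 4), Rational(1, 2)))))) = Mul(59, Add(48, Add(-9, Mul(3, Pow(1, Rational(1, 2)))))) = Mul(59, Add(48, Add(-9, Mul(3, 1)))) = Mul(59, Add(48, Add(-9, 3))) = Mul(59, Add(48, -6)) = Mul(59, 42) = 2478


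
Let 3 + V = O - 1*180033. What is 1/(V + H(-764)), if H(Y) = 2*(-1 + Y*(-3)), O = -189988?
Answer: -1/365442 ≈ -2.7364e-6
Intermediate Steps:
H(Y) = -2 - 6*Y (H(Y) = 2*(-1 - 3*Y) = -2 - 6*Y)
V = -370024 (V = -3 + (-189988 - 1*180033) = -3 + (-189988 - 180033) = -3 - 370021 = -370024)
1/(V + H(-764)) = 1/(-370024 + (-2 - 6*(-764))) = 1/(-370024 + (-2 + 4584)) = 1/(-370024 + 4582) = 1/(-365442) = -1/365442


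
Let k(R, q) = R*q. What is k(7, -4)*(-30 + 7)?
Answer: 644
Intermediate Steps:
k(7, -4)*(-30 + 7) = (7*(-4))*(-30 + 7) = -28*(-23) = 644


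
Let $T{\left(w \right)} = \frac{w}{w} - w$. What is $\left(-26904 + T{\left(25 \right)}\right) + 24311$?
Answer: $-2617$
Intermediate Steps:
$T{\left(w \right)} = 1 - w$
$\left(-26904 + T{\left(25 \right)}\right) + 24311 = \left(-26904 + \left(1 - 25\right)\right) + 24311 = \left(-26904 - 24\right) + 24311 = -26928 + 24311 = -2617$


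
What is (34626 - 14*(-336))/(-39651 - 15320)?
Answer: -39330/54971 ≈ -0.71547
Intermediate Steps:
(34626 - 14*(-336))/(-39651 - 15320) = (34626 + 4704)/(-54971) = 39330*(-1/54971) = -39330/54971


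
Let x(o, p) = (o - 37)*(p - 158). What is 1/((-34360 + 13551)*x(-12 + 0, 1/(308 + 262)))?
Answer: -570/91827848819 ≈ -6.2073e-9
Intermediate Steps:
x(o, p) = (-158 + p)*(-37 + o) (x(o, p) = (-37 + o)*(-158 + p) = (-158 + p)*(-37 + o))
1/((-34360 + 13551)*x(-12 + 0, 1/(308 + 262))) = 1/((-34360 + 13551)*(5846 - 158*(-12 + 0) - 37/(308 + 262) + (-12 + 0)/(308 + 262))) = 1/((-20809)*(5846 - 158*(-12) - 37/570 - 12/570)) = -1/(20809*(5846 + 1896 - 37*1/570 - 12*1/570)) = -1/(20809*(5846 + 1896 - 37/570 - 2/95)) = -1/(20809*4412891/570) = -1/20809*570/4412891 = -570/91827848819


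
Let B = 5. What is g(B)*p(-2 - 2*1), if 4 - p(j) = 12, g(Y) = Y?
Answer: -40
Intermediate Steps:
p(j) = -8 (p(j) = 4 - 1*12 = 4 - 12 = -8)
g(B)*p(-2 - 2*1) = 5*(-8) = -40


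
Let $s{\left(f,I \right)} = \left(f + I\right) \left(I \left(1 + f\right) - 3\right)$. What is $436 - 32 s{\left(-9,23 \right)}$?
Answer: $84212$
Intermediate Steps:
$s{\left(f,I \right)} = \left(-3 + I \left(1 + f\right)\right) \left(I + f\right)$ ($s{\left(f,I \right)} = \left(I + f\right) \left(-3 + I \left(1 + f\right)\right) = \left(-3 + I \left(1 + f\right)\right) \left(I + f\right)$)
$436 - 32 s{\left(-9,23 \right)} = 436 - 32 \left(23^{2} - 69 - -27 + 23 \left(-9\right) + 23 \left(-9\right)^{2} - 9 \cdot 23^{2}\right) = 436 - 32 \left(529 - 69 + 27 - 207 + 23 \cdot 81 - 4761\right) = 436 - 32 \left(529 - 69 + 27 - 207 + 1863 - 4761\right) = 436 - -83776 = 436 + 83776 = 84212$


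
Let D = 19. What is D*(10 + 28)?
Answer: 722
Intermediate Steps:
D*(10 + 28) = 19*(10 + 28) = 19*38 = 722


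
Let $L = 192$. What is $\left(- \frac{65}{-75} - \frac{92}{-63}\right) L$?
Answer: $\frac{46912}{105} \approx 446.78$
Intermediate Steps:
$\left(- \frac{65}{-75} - \frac{92}{-63}\right) L = \left(- \frac{65}{-75} - \frac{92}{-63}\right) 192 = \left(\left(-65\right) \left(- \frac{1}{75}\right) - - \frac{92}{63}\right) 192 = \left(\frac{13}{15} + \frac{92}{63}\right) 192 = \frac{733}{315} \cdot 192 = \frac{46912}{105}$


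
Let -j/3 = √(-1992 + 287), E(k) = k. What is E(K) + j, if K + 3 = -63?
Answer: -66 - 3*I*√1705 ≈ -66.0 - 123.87*I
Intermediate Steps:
K = -66 (K = -3 - 63 = -66)
j = -3*I*√1705 (j = -3*√(-1992 + 287) = -3*I*√1705 ≈ -123.88*I)
E(K) + j = -66 - 3*I*√1705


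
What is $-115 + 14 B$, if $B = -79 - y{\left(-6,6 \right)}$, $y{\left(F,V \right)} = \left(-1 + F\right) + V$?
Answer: $-1207$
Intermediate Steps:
$y{\left(F,V \right)} = -1 + F + V$
$B = -78$ ($B = -79 - \left(-1 - 6 + 6\right) = -79 - -1 = -79 + 1 = -78$)
$-115 + 14 B = -115 + 14 \left(-78\right) = -115 - 1092 = -1207$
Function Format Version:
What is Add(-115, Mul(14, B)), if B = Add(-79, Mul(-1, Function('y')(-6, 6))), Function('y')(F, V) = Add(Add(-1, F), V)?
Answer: -1207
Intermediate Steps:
Function('y')(F, V) = Add(-1, F, V)
B = -78 (B = Add(-79, Mul(-1, Add(-1, -6, 6))) = Add(-79, Mul(-1, -1)) = Add(-79, 1) = -78)
Add(-115, Mul(14, B)) = Add(-115, Mul(14, -78)) = Add(-115, -1092) = -1207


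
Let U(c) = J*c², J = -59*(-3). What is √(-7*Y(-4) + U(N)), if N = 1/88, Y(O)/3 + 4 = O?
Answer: √1301169/88 ≈ 12.962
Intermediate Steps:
Y(O) = -12 + 3*O
J = 177
N = 1/88 ≈ 0.011364
U(c) = 177*c²
√(-7*Y(-4) + U(N)) = √(-7*(-12 + 3*(-4)) + 177*(1/88)²) = √(-7*(-12 - 12) + 177*(1/7744)) = √(-7*(-24) + 177/7744) = √(168 + 177/7744) = √(1301169/7744) = √1301169/88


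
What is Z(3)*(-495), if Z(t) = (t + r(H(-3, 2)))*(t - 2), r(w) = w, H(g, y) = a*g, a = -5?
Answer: -8910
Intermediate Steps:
H(g, y) = -5*g
Z(t) = (-2 + t)*(15 + t) (Z(t) = (t - 5*(-3))*(t - 2) = (t + 15)*(-2 + t) = (15 + t)*(-2 + t) = (-2 + t)*(15 + t))
Z(3)*(-495) = (-30 + 3**2 + 13*3)*(-495) = (-30 + 9 + 39)*(-495) = 18*(-495) = -8910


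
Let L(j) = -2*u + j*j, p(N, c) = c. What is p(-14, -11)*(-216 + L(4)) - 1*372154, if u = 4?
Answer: -369866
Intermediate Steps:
L(j) = -8 + j² (L(j) = -2*4 + j*j = -8 + j²)
p(-14, -11)*(-216 + L(4)) - 1*372154 = -11*(-216 + (-8 + 4²)) - 1*372154 = -11*(-216 + (-8 + 16)) - 372154 = -11*(-216 + 8) - 372154 = -11*(-208) - 372154 = 2288 - 372154 = -369866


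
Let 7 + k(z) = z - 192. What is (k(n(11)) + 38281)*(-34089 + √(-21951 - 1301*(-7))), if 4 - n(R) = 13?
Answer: -1297870497 + 989898*I*√19 ≈ -1.2979e+9 + 4.3149e+6*I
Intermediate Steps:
n(R) = -9 (n(R) = 4 - 1*13 = 4 - 13 = -9)
k(z) = -199 + z (k(z) = -7 + (z - 192) = -7 + (-192 + z) = -199 + z)
(k(n(11)) + 38281)*(-34089 + √(-21951 - 1301*(-7))) = ((-199 - 9) + 38281)*(-34089 + √(-21951 - 1301*(-7))) = (-208 + 38281)*(-34089 + √(-21951 + 9107)) = 38073*(-34089 + √(-12844)) = 38073*(-34089 + 26*I*√19) = -1297870497 + 989898*I*√19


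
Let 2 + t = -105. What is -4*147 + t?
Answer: -695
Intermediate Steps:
t = -107 (t = -2 - 105 = -107)
-4*147 + t = -4*147 - 107 = -588 - 107 = -695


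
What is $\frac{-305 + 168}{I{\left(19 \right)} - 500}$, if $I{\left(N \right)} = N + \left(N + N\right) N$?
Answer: $- \frac{137}{241} \approx -0.56846$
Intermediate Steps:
$I{\left(N \right)} = N + 2 N^{2}$ ($I{\left(N \right)} = N + 2 N N = N + 2 N^{2}$)
$\frac{-305 + 168}{I{\left(19 \right)} - 500} = \frac{-305 + 168}{19 \left(1 + 2 \cdot 19\right) - 500} = - \frac{137}{19 \left(1 + 38\right) - 500} = - \frac{137}{19 \cdot 39 - 500} = - \frac{137}{741 - 500} = - \frac{137}{241}$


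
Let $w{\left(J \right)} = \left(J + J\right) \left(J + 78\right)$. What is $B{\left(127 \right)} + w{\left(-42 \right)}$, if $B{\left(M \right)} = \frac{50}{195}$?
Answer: $- \frac{117926}{39} \approx -3023.7$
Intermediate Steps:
$B{\left(M \right)} = \frac{10}{39}$ ($B{\left(M \right)} = 50 \cdot \frac{1}{195} = \frac{10}{39}$)
$w{\left(J \right)} = 2 J \left(78 + J\right)$
$B{\left(127 \right)} + w{\left(-42 \right)} = \frac{10}{39} + 2 \left(-42\right) \left(78 - 42\right) = \frac{10}{39} + 2 \left(-42\right) 36 = \frac{10}{39} - 3024 = - \frac{117926}{39}$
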